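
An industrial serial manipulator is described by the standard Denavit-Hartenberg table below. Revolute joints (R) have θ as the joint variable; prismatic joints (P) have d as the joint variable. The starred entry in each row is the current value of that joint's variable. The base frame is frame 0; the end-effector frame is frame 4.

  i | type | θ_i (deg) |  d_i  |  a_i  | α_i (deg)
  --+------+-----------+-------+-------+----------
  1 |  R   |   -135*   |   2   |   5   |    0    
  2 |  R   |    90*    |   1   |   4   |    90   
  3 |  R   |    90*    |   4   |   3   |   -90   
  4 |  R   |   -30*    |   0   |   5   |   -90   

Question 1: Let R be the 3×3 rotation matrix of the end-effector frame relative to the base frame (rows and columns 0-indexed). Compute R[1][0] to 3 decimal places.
End-effector x-axis (col 0 of R) = (-0.3536,-0.3536,0.8660)
R[1][0] = -0.3536

-0.354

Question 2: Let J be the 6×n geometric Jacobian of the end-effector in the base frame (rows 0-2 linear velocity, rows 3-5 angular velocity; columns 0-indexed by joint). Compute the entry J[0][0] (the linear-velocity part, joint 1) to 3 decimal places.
axis z_0 = ẑ; lever o_n−o_0 = (-5.3033,-10.9602,10.3301)
cross product → J_v[:, 0] = (10.9602,-5.3033,0.0000)
J_ω[:, 0] = z_0
entry J[0][0] = 10.9602

10.960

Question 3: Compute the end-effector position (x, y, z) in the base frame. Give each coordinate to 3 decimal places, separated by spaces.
-5.303 -10.960 10.330

after link 1: o_1 = (-3.5355, -3.5355, 2.0000)
after link 2: o_2 = (-0.7071, -6.3640, 3.0000)
after link 3: o_3 = (-3.5355, -9.1924, 6.0000)
after link 4: o_4 = (-5.3033, -10.9602, 10.3301)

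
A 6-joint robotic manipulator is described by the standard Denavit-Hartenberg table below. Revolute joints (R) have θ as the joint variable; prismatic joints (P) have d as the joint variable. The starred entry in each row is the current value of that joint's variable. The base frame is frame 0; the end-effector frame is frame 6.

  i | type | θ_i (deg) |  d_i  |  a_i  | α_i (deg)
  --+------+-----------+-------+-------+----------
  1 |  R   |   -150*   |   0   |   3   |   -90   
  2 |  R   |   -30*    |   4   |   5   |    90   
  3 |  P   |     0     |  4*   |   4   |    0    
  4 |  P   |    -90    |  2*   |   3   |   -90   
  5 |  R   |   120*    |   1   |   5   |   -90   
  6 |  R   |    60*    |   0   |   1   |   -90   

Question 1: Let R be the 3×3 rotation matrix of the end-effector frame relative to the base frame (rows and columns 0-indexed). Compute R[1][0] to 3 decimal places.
0.050

End-effector x-axis (col 0 of R) = (0.5870,0.0502,-0.8080)
R[1][0] = 0.0502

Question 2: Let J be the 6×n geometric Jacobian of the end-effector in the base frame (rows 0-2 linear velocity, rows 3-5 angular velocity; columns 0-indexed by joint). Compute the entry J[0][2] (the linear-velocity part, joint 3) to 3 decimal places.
prismatic axis z_2 = (0.4330,0.2500,0.8660)
J_v[:, 2] = z_2; J_ω[:, 2] = (0,0,0)
entry J[0][2] = 0.4330

0.433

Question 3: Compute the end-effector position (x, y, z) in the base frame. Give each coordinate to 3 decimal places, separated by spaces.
after link 1: o_1 = (-2.5981, -1.5000, 0.0000)
after link 2: o_2 = (-4.3481, -7.1292, 2.5000)
after link 3: o_3 = (-5.6160, -7.8612, 7.9641)
after link 4: o_4 = (-6.2500, -4.7631, 9.6962)
after link 5: o_5 = (-7.6250, -8.4437, 6.4462)
after link 6: o_6 = (-7.0380, -8.3935, 5.6381)

-7.038 -8.394 5.638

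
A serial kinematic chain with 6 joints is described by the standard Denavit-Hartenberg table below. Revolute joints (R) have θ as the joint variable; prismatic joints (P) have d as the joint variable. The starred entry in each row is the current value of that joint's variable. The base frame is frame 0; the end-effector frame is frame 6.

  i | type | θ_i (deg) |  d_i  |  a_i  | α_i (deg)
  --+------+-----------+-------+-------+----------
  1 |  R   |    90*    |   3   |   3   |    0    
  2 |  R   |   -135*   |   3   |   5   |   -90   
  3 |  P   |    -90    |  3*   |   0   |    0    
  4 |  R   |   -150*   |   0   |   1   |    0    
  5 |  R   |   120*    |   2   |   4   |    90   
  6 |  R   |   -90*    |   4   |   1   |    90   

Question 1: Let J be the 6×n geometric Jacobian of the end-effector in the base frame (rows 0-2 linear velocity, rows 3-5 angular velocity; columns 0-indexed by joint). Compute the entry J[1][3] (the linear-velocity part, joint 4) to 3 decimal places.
axis z_3 = (0.7071,0.7071,0.0000); lever o_n−o_3 = (-3.5101,4.9244,0.5981)
cross product → J_v[:, 3] = (0.4229,-0.4229,5.9641)
J_ω[:, 3] = z_3
entry J[1][3] = -0.4229

-0.423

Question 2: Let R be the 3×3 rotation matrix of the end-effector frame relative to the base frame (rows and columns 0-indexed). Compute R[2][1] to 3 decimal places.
-0.500

End-effector y-axis (col 1 of R) = (-0.6124,0.6124,-0.5000)
R[2][1] = -0.5000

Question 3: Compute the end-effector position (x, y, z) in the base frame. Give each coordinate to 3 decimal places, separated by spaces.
after link 1: o_1 = (0.0000, 3.0000, 3.0000)
after link 2: o_2 = (3.5355, -0.5355, 6.0000)
after link 3: o_3 = (5.6569, 1.5858, 6.0000)
after link 4: o_4 = (5.3033, 1.9393, 5.1340)
after link 5: o_5 = (5.3033, 4.7678, 8.5981)
after link 6: o_6 = (2.1467, 6.5101, 6.5981)

2.147 6.510 6.598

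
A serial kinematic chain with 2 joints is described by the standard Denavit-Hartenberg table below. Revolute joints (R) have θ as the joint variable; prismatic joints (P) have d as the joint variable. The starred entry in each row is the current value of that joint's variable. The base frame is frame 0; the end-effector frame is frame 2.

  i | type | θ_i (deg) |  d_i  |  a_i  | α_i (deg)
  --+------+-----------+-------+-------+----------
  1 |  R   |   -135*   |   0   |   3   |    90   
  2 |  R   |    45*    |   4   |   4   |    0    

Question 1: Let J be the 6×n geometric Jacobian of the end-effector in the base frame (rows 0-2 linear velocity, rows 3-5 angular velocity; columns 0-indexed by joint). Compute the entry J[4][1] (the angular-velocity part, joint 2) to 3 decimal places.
axis z_1 = (-0.7071,0.7071,0.0000); lever o_n−o_1 = (-4.8284,0.8284,2.8284)
cross product → J_v[:, 1] = (2.0000,2.0000,2.8284)
J_ω[:, 1] = z_1
entry J[4][1] = 0.7071

0.707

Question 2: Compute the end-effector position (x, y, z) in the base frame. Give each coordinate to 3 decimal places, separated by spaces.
-6.950 -1.293 2.828

after link 1: o_1 = (-2.1213, -2.1213, 0.0000)
after link 2: o_2 = (-6.9497, -1.2929, 2.8284)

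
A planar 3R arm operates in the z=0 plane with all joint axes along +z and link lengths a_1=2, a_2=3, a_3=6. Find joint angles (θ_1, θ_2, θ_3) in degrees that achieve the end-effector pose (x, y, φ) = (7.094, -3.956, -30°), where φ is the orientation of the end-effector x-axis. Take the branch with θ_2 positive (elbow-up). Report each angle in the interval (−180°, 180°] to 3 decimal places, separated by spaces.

-120.002 134.993 -44.991

wrist centre = target − a_3·(cos φ, sin φ) = (1.8978, -0.9560)
cos θ_2 = (4.5158−2²−3²)/(2·2·3) = -0.7070; θ_2 = 134.9930° (elbow-up)
β = atan2(-0.9560,1.8978) = -26.7357°; ψ = atan2(2.1216,-0.1211) = 93.2658°
θ_1 = β − ψ = -120.0015°
θ_3 = φ − θ_1 − θ_2 = -44.9914° (wrapped to (-180°,180°])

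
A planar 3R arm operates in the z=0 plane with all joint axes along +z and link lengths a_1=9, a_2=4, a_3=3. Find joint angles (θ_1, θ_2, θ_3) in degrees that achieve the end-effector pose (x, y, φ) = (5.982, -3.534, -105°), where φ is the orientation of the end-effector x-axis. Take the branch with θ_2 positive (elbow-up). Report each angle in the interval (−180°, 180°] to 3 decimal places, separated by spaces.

-29.998 135.008 149.991

wrist centre = target − a_3·(cos φ, sin φ) = (6.7585, -0.6362)
cos θ_2 = (46.0815−9²−4²)/(2·9·4) = -0.7072; θ_2 = 135.0076° (elbow-up)
β = atan2(-0.6362,6.7585) = -5.3778°; ψ = atan2(2.8280,6.1712) = 24.6204°
θ_1 = β − ψ = -29.9982°
θ_3 = φ − θ_1 − θ_2 = 149.9906° (wrapped to (-180°,180°])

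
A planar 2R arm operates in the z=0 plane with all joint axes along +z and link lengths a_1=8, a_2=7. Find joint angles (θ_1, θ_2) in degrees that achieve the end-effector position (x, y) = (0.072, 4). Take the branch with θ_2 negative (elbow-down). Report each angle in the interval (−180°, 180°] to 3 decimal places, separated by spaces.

149.997 -150.000

cos θ_2 = (16.0052−8²−7²)/(2·8·7) = -0.8660; θ_2 = -150.0000° (elbow-down)
β = atan2(4.0000,0.0720) = 88.9688°; ψ = atan2(-3.5000,1.9378) = -61.0283°
θ_1 = β − ψ = 149.9971°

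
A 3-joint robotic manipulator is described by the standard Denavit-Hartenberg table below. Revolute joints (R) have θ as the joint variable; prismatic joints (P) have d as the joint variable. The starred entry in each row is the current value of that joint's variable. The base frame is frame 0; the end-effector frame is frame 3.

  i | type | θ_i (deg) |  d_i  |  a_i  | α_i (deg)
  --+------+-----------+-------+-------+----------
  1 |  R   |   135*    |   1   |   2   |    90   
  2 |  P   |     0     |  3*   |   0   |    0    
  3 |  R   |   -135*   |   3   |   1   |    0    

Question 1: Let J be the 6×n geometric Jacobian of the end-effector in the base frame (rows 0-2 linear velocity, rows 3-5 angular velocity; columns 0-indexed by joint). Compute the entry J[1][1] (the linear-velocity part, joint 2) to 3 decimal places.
prismatic axis z_1 = (0.7071,0.7071,0.0000)
J_v[:, 1] = z_1; J_ω[:, 1] = (0,0,0)
entry J[1][1] = 0.7071

0.707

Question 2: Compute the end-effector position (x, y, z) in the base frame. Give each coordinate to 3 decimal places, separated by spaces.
3.328 5.157 0.293

after link 1: o_1 = (-1.4142, 1.4142, 1.0000)
after link 2: o_2 = (0.7071, 3.5355, 1.0000)
after link 3: o_3 = (3.3284, 5.1569, 0.2929)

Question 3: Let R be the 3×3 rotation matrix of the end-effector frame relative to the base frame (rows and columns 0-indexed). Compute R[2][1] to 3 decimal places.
End-effector y-axis (col 1 of R) = (-0.5000,0.5000,-0.7071)
R[2][1] = -0.7071

-0.707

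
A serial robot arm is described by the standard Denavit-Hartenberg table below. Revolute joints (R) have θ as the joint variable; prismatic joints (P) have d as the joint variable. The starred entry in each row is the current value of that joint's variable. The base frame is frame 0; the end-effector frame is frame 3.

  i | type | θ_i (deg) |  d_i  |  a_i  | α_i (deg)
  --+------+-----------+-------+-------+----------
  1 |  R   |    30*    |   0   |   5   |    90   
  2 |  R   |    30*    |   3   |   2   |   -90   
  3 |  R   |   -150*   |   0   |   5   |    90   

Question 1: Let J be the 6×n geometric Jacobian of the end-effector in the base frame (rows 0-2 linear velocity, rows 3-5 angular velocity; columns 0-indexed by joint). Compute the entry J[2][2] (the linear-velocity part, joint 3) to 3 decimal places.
1.250

axis z_2 = (-0.4330,-0.2500,0.8660); lever o_n−o_2 = (-1.9976,-4.0401,-2.1651)
cross product → J_v[:, 2] = (4.0401,-2.6675,1.2500)
J_ω[:, 2] = z_2
entry J[2][2] = 1.2500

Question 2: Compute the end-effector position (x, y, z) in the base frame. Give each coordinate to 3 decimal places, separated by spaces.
5.333 -3.272 -1.165

after link 1: o_1 = (4.3301, 2.5000, 0.0000)
after link 2: o_2 = (7.3301, 0.7679, 1.0000)
after link 3: o_3 = (5.3325, -3.2721, -1.1651)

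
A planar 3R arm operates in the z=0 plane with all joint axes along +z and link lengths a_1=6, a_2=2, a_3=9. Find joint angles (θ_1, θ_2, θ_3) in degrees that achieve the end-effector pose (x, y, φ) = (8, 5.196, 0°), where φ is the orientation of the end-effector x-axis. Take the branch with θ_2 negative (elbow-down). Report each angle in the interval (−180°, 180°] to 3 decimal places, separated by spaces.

120.000 -120.004 0.004

wrist centre = target − a_3·(cos φ, sin φ) = (-1.0000, 5.1960)
cos θ_2 = (27.9984−6²−2²)/(2·6·2) = -0.5001; θ_2 = -120.0044° (elbow-down)
β = atan2(5.1960,-1.0000) = 100.8937°; ψ = atan2(-1.7320,4.9999) = -19.1063°
θ_1 = β − ψ = 120.0000°
θ_3 = φ − θ_1 − θ_2 = 0.0044° (wrapped to (-180°,180°])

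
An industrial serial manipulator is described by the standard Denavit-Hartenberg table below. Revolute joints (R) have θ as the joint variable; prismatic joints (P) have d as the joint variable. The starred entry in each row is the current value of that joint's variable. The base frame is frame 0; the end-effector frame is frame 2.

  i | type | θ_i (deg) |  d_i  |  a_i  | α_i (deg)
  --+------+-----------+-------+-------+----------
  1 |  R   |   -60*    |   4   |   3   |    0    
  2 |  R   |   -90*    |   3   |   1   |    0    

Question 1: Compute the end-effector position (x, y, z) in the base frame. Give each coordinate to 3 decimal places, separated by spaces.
0.634 -3.098 7.000

after link 1: o_1 = (1.5000, -2.5981, 4.0000)
after link 2: o_2 = (0.6340, -3.0981, 7.0000)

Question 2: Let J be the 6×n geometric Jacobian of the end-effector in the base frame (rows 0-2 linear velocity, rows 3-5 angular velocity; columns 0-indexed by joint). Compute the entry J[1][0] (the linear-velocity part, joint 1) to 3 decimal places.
0.634

axis z_0 = ẑ; lever o_n−o_0 = (0.6340,-3.0981,7.0000)
cross product → J_v[:, 0] = (3.0981,0.6340,-0.0000)
J_ω[:, 0] = z_0
entry J[1][0] = 0.6340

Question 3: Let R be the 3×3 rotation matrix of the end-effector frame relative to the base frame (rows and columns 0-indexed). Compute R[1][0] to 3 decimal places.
-0.500

End-effector x-axis (col 0 of R) = (-0.8660,-0.5000,0.0000)
R[1][0] = -0.5000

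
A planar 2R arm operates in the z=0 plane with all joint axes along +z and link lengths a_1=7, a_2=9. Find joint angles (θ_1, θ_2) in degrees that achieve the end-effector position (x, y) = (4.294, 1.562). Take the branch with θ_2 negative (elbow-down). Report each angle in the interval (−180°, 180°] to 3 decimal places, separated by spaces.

cos θ_2 = (20.8783−7²−9²)/(2·7·9) = -0.8660; θ_2 = -150.0023° (elbow-down)
β = atan2(1.5620,4.2940) = 19.9895°; ψ = atan2(-4.4997,-0.7944) = -100.0123°
θ_1 = β − ψ = 120.0018°

120.002 -150.002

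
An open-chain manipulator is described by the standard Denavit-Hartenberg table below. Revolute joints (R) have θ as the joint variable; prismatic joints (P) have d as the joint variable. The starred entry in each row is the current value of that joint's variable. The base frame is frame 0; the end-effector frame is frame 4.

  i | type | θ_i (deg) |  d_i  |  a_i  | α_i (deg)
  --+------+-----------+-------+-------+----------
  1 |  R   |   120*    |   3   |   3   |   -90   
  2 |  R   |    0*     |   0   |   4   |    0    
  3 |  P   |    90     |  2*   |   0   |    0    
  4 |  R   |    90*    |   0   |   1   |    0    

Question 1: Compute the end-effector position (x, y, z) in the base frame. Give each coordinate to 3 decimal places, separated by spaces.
-4.732 4.196 3.000

after link 1: o_1 = (-1.5000, 2.5981, 3.0000)
after link 2: o_2 = (-3.5000, 6.0622, 3.0000)
after link 3: o_3 = (-5.2321, 5.0622, 3.0000)
after link 4: o_4 = (-4.7321, 4.1962, 3.0000)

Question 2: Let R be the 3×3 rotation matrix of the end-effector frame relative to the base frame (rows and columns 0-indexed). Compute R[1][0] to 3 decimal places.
-0.866

End-effector x-axis (col 0 of R) = (0.5000,-0.8660,-0.0000)
R[1][0] = -0.8660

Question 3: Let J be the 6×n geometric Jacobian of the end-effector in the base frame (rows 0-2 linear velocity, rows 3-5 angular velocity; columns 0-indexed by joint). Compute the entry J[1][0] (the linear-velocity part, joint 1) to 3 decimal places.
-4.732

axis z_0 = ẑ; lever o_n−o_0 = (-4.7321,4.1962,3.0000)
cross product → J_v[:, 0] = (-4.1962,-4.7321,0.0000)
J_ω[:, 0] = z_0
entry J[1][0] = -4.7321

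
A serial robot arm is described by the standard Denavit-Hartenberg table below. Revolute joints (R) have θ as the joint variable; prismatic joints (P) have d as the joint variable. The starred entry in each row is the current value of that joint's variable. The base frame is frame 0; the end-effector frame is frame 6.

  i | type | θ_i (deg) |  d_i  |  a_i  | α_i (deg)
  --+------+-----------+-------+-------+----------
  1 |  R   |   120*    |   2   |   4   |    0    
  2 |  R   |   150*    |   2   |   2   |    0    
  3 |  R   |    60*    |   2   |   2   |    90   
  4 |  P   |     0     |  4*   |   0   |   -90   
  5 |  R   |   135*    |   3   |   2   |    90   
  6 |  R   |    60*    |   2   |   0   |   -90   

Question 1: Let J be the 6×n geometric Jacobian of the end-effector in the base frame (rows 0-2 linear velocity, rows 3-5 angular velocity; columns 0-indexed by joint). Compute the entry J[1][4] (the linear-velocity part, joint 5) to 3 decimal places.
axis z_4 = (0.0000,0.0000,1.0000); lever o_n−o_4 = (1.4142,2.4495,3.0000)
cross product → J_v[:, 4] = (-2.4495,1.4142,0.0000)
J_ω[:, 4] = z_4
entry J[1][4] = 1.4142

1.414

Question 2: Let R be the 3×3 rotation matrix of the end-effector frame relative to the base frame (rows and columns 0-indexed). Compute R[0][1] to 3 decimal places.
-0.966

End-effector y-axis (col 1 of R) = (-0.9659,-0.2588,-0.0000)
R[0][1] = -0.9659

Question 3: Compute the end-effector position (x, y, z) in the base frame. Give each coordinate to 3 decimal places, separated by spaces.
after link 1: o_1 = (-2.0000, 3.4641, 2.0000)
after link 2: o_2 = (-2.0000, 1.4641, 4.0000)
after link 3: o_3 = (-0.2679, 0.4641, 6.0000)
after link 4: o_4 = (-2.2679, -3.0000, 6.0000)
after link 5: o_5 = (-2.7856, -1.0681, 9.0000)
after link 6: o_6 = (-0.8537, -0.5505, 9.0000)

-0.854 -0.551 9.000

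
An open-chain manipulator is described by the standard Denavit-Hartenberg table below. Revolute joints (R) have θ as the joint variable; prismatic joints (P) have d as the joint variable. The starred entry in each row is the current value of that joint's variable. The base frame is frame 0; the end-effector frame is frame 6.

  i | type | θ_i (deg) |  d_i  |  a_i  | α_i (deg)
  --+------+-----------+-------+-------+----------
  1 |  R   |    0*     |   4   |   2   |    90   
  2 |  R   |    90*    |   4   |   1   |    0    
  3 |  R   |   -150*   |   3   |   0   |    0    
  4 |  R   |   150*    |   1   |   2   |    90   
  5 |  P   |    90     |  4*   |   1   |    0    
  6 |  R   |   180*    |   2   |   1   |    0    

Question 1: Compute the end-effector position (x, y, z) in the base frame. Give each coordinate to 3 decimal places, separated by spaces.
8.000 -8.000 7.000

after link 1: o_1 = (2.0000, 0.0000, 4.0000)
after link 2: o_2 = (2.0000, -4.0000, 5.0000)
after link 3: o_3 = (2.0000, -7.0000, 5.0000)
after link 4: o_4 = (2.0000, -8.0000, 7.0000)
after link 5: o_5 = (6.0000, -9.0000, 7.0000)
after link 6: o_6 = (8.0000, -8.0000, 7.0000)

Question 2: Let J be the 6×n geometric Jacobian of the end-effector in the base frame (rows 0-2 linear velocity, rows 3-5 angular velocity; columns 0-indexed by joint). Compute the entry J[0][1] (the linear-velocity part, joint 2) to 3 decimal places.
axis z_1 = (0.0000,-1.0000,0.0000); lever o_n−o_1 = (6.0000,-8.0000,3.0000)
cross product → J_v[:, 1] = (-3.0000,0.0000,6.0000)
J_ω[:, 1] = z_1
entry J[0][1] = -3.0000

-3.000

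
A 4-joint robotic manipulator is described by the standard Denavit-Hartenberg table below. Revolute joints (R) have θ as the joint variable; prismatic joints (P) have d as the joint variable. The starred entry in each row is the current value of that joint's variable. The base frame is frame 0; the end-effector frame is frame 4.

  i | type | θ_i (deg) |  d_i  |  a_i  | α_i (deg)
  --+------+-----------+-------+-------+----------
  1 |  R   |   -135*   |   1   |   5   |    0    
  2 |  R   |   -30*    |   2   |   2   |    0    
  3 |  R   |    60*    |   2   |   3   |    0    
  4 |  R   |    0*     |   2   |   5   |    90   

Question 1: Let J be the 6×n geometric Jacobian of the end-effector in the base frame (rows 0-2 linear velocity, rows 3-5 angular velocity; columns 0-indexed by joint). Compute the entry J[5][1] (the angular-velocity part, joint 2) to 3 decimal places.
1.000

axis z_1 = (0.0000,0.0000,1.0000); lever o_n−o_1 = (-4.0024,-8.2450,6.0000)
cross product → J_v[:, 1] = (8.2450,-4.0024,0.0000)
J_ω[:, 1] = z_1
entry J[5][1] = 1.0000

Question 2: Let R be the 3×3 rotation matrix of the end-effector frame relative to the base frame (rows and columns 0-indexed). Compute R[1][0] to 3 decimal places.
End-effector x-axis (col 0 of R) = (-0.2588,-0.9659,0.0000)
R[1][0] = -0.9659

-0.966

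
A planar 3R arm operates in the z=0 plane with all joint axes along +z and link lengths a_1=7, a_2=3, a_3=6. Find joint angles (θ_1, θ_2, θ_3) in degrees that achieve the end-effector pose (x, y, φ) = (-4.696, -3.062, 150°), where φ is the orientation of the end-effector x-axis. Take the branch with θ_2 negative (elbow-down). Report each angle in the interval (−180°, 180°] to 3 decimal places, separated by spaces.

wrist centre = target − a_3·(cos φ, sin φ) = (0.5002, -6.0620)
cos θ_2 = (36.9980−7²−3²)/(2·7·3) = -0.5000; θ_2 = -120.0032° (elbow-down)
β = atan2(-6.0620,0.5002) = -85.2834°; ψ = atan2(-2.5980,5.4999) = -25.2849°
θ_1 = β − ψ = -59.9986°
θ_3 = φ − θ_1 − θ_2 = -29.9983° (wrapped to (-180°,180°])

-59.999 -120.003 -29.998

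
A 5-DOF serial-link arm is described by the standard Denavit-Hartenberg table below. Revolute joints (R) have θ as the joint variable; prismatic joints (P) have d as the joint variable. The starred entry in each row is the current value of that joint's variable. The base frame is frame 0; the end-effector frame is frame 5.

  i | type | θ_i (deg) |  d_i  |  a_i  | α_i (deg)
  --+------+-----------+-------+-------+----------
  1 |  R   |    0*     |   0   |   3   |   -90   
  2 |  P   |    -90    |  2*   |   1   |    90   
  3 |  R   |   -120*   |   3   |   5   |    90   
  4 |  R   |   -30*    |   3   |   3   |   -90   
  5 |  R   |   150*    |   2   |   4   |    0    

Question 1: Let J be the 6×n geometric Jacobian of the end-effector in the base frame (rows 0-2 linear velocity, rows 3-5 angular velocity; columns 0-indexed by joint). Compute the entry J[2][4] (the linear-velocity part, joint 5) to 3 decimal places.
axis z_4 = (-0.8660,-0.4330,-0.2500); lever o_n−o_4 = (-3.4641,0.7321,2.7321)
cross product → J_v[:, 4] = (-1.0000,3.2321,-2.1340)
J_ω[:, 4] = z_4
entry J[2][4] = -2.1340

-2.134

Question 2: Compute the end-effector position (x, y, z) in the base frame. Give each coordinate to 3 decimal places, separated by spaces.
after link 1: o_1 = (3.0000, 0.0000, 0.0000)
after link 2: o_2 = (3.0000, 2.0000, 1.0000)
after link 3: o_3 = (-0.0000, -2.3301, -1.5000)
after link 4: o_4 = (1.5000, -3.0801, -5.3971)
after link 5: o_5 = (-1.9641, -2.3481, -2.6651)

-1.964 -2.348 -2.665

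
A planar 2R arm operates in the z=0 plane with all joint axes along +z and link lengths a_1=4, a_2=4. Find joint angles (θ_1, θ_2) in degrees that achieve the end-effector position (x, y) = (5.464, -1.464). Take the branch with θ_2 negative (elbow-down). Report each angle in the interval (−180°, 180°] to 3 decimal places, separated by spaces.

cos θ_2 = (31.9986−4²−4²)/(2·4·4) = -0.0000; θ_2 = -90.0025° (elbow-down)
β = atan2(-1.4640,5.4640) = -14.9993°; ψ = atan2(-4.0000,3.9998) = -45.0013°
θ_1 = β − ψ = 30.0020°

30.002 -90.003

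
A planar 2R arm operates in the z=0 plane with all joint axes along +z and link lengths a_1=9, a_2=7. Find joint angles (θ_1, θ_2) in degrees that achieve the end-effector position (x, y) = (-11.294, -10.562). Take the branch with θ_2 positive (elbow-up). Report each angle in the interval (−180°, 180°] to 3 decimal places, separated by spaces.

cos θ_2 = (239.1103−9²−7²)/(2·9·7) = 0.8660; θ_2 = 30.0081° (elbow-up)
β = atan2(-10.5620,-11.2940) = -136.9182°; ψ = atan2(3.5009,15.0617) = 13.0852°
θ_1 = β − ψ = -150.0034°

-150.003 30.008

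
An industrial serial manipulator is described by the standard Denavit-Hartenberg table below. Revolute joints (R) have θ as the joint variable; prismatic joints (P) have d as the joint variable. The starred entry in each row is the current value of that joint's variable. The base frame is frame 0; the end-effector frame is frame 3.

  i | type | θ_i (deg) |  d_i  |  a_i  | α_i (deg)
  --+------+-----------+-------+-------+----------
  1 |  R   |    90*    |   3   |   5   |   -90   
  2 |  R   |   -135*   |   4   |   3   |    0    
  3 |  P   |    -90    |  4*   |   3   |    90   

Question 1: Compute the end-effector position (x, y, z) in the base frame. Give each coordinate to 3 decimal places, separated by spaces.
-8.000 0.757 3.000

after link 1: o_1 = (0.0000, 5.0000, 3.0000)
after link 2: o_2 = (-4.0000, 2.8787, 5.1213)
after link 3: o_3 = (-8.0000, 0.7574, 3.0000)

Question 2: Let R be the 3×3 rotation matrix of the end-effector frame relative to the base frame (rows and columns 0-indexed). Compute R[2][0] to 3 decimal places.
End-effector x-axis (col 0 of R) = (-0.0000,-0.7071,-0.7071)
R[2][0] = -0.7071

-0.707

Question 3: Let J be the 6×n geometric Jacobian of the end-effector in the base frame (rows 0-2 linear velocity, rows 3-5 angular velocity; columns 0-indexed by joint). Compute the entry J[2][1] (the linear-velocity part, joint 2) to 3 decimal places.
axis z_1 = (-1.0000,0.0000,0.0000); lever o_n−o_1 = (-8.0000,-4.2426,0.0000)
cross product → J_v[:, 1] = (0.0000,0.0000,4.2426)
J_ω[:, 1] = z_1
entry J[2][1] = 4.2426

4.243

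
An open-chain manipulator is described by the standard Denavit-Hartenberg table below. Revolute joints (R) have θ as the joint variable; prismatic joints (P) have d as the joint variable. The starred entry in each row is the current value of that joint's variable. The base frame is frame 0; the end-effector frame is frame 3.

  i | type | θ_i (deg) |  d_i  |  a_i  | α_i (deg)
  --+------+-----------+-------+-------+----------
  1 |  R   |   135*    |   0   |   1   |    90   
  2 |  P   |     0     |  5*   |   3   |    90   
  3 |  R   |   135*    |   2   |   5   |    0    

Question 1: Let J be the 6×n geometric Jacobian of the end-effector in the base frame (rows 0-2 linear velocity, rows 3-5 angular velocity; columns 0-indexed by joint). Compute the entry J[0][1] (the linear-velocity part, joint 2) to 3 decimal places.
prismatic axis z_1 = (0.7071,0.7071,0.0000)
J_v[:, 1] = z_1; J_ω[:, 1] = (0,0,0)
entry J[0][1] = 0.7071

0.707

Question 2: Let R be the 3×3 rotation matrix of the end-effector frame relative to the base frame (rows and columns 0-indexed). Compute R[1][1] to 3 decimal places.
-1.000

End-effector y-axis (col 1 of R) = (0.0000,-1.0000,-0.0000)
R[1][1] = -1.0000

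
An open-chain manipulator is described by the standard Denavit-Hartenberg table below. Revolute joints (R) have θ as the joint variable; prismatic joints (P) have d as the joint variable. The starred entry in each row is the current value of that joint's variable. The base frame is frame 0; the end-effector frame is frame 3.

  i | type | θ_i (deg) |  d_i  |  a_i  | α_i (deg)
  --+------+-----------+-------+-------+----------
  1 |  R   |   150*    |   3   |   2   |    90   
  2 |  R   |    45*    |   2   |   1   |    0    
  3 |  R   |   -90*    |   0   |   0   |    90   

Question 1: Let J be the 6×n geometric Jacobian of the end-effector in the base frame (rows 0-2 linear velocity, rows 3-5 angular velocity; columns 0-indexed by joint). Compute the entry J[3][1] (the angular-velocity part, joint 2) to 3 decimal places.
0.500

axis z_1 = (0.5000,0.8660,0.0000); lever o_n−o_1 = (0.3876,2.0856,0.7071)
cross product → J_v[:, 1] = (0.6124,-0.3536,0.7071)
J_ω[:, 1] = z_1
entry J[3][1] = 0.5000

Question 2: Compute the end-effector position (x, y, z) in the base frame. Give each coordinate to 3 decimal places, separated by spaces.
-1.344 3.086 3.707

after link 1: o_1 = (-1.7321, 1.0000, 3.0000)
after link 2: o_2 = (-1.3444, 3.0856, 3.7071)
after link 3: o_3 = (-1.3444, 3.0856, 3.7071)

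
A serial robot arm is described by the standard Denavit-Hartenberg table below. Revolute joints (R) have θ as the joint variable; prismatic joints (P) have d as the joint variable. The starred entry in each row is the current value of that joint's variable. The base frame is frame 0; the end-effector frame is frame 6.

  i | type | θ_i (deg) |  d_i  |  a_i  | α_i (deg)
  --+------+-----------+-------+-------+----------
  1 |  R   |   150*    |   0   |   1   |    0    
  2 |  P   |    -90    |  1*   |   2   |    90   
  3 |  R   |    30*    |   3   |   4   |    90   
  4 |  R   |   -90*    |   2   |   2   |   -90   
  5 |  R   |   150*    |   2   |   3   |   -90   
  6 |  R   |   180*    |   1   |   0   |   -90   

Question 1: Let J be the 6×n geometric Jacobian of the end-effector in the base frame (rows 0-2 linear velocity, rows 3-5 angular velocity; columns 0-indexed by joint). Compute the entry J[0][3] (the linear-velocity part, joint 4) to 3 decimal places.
axis z_3 = (0.2500,0.4330,-0.8660); lever o_n−o_3 = (2.1585,1.5425,-0.1830)
cross product → J_v[:, 3] = (1.2566,-1.8236,-0.5490)
J_ω[:, 3] = z_3
entry J[0][3] = 1.2566

1.257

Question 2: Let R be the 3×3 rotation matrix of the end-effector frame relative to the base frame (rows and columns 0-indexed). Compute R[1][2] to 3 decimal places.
0.750

End-effector z-axis (col 2 of R) = (0.4330,0.7500,0.5000)
R[1][2] = 0.7500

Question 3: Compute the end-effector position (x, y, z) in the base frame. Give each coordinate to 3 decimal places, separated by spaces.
6.623 5.275 2.817

after link 1: o_1 = (-0.8660, 0.5000, 0.0000)
after link 2: o_2 = (0.1340, 2.2321, 1.0000)
after link 3: o_3 = (4.4641, 3.7321, 3.0000)
after link 4: o_4 = (3.2321, 5.5981, 1.2679)
after link 5: o_5 = (5.9731, 5.1495, 3.5670)
after link 6: o_6 = (6.6226, 5.2745, 2.8170)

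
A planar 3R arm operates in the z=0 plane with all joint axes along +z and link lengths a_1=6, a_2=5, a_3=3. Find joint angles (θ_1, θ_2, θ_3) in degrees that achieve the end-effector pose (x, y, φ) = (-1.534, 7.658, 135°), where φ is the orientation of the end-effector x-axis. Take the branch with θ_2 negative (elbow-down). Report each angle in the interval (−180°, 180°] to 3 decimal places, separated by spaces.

wrist centre = target − a_3·(cos φ, sin φ) = (0.5873, 5.5367)
cos θ_2 = (30.9998−6²−5²)/(2·6·5) = -0.5000; θ_2 = -120.0003° (elbow-down)
β = atan2(5.5367,0.5873) = 83.9448°; ψ = atan2(-4.3301,3.5000) = -51.0518°
θ_1 = β − ψ = 134.9966°
θ_3 = φ − θ_1 − θ_2 = 120.0036° (wrapped to (-180°,180°])

134.997 -120.000 120.004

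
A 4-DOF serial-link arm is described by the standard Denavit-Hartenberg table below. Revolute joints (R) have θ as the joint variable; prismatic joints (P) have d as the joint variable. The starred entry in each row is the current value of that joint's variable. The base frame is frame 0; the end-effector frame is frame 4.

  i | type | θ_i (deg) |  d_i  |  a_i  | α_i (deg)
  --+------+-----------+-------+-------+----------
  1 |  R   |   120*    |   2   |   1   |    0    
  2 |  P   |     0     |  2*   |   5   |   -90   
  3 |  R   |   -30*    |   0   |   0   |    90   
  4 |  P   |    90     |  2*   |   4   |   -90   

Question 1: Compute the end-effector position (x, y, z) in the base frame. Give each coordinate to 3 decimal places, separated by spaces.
after link 1: o_1 = (-0.5000, 0.8660, 2.0000)
after link 2: o_2 = (-3.0000, 5.1962, 4.0000)
after link 3: o_3 = (-3.0000, 5.1962, 4.0000)
after link 4: o_4 = (-5.9641, 2.3301, 5.7321)

-5.964 2.330 5.732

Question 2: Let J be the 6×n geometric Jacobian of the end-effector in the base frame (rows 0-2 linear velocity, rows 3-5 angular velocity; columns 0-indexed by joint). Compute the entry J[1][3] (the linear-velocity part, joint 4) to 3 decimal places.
prismatic axis z_3 = (0.2500,-0.4330,0.8660)
J_v[:, 3] = z_3; J_ω[:, 3] = (0,0,0)
entry J[1][3] = -0.4330

-0.433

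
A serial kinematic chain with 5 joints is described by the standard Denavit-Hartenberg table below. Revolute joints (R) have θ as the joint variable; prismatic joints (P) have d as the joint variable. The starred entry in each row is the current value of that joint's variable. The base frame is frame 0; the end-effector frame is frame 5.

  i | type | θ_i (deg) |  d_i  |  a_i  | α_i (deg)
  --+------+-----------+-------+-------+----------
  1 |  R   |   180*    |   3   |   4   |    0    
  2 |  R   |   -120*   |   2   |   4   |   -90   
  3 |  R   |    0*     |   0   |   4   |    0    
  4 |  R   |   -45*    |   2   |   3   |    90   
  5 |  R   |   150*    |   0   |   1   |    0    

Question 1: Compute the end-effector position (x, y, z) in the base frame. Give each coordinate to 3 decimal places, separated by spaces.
after link 1: o_1 = (-4.0000, 0.0000, 3.0000)
after link 2: o_2 = (-2.0000, 3.4641, 5.0000)
after link 3: o_3 = (-0.0000, 6.9282, 5.0000)
after link 4: o_4 = (-0.6714, 9.7653, 7.1213)
after link 5: o_5 = (-1.4106, 9.4850, 6.5089)

-1.411 9.485 6.509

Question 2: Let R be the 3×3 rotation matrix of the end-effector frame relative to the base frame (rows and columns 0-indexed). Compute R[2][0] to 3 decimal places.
-0.612

End-effector x-axis (col 0 of R) = (-0.7392,-0.2803,-0.6124)
R[2][0] = -0.6124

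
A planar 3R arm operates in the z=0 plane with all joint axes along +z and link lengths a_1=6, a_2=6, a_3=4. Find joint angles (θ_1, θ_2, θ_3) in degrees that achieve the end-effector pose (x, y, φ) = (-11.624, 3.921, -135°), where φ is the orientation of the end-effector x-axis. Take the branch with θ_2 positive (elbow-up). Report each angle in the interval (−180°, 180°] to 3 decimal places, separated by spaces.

wrist centre = target − a_3·(cos φ, sin φ) = (-8.7956, 6.7494)
cos θ_2 = (122.9169−6²−6²)/(2·6·6) = 0.7072; θ_2 = 44.9942° (elbow-up)
β = atan2(6.7494,-8.7956) = 142.4986°; ψ = atan2(4.2422,10.2431) = 22.4971°
θ_1 = β − ψ = 120.0015°
θ_3 = φ − θ_1 − θ_2 = 60.0043° (wrapped to (-180°,180°])

120.001 44.994 60.004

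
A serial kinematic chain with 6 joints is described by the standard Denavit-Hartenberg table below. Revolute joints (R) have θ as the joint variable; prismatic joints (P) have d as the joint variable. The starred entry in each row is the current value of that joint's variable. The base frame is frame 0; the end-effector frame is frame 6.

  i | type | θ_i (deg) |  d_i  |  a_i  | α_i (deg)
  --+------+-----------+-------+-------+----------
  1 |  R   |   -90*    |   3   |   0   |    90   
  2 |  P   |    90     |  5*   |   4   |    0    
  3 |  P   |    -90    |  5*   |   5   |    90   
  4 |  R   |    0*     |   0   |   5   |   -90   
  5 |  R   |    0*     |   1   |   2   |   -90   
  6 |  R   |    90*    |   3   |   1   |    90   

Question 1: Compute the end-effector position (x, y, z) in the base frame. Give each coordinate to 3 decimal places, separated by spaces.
-10.000 -12.000 10.000

after link 1: o_1 = (0.0000, 0.0000, 3.0000)
after link 2: o_2 = (-5.0000, -0.0000, 7.0000)
after link 3: o_3 = (-10.0000, -5.0000, 7.0000)
after link 4: o_4 = (-10.0000, -10.0000, 7.0000)
after link 5: o_5 = (-11.0000, -12.0000, 7.0000)
after link 6: o_6 = (-10.0000, -12.0000, 10.0000)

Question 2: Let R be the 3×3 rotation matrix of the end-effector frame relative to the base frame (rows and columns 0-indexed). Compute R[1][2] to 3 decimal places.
-1.000

End-effector z-axis (col 2 of R) = (0.0000,-1.0000,0.0000)
R[1][2] = -1.0000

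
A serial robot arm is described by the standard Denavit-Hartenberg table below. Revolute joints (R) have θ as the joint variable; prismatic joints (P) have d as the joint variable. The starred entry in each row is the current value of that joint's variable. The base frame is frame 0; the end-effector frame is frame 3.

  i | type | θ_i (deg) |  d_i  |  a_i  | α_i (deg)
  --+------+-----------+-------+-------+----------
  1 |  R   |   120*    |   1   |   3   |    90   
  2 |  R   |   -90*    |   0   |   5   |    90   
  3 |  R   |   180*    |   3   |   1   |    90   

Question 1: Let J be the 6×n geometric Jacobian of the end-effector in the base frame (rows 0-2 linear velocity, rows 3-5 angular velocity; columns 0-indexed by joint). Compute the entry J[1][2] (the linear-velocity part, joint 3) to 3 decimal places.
axis z_2 = (0.5000,-0.8660,-0.0000); lever o_n−o_2 = (1.5000,-2.5981,1.0000)
cross product → J_v[:, 2] = (-0.8660,-0.5000,0.0000)
J_ω[:, 2] = z_2
entry J[1][2] = -0.5000

-0.500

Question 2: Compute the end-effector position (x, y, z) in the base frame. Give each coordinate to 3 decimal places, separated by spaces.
after link 1: o_1 = (-1.5000, 2.5981, 1.0000)
after link 2: o_2 = (-1.5000, 2.5981, -4.0000)
after link 3: o_3 = (0.0000, 0.0000, -3.0000)

0.000 0.000 -3.000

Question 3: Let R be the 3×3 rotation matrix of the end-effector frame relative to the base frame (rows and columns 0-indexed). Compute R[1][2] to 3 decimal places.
End-effector z-axis (col 2 of R) = (0.8660,0.5000,-0.0000)
R[1][2] = 0.5000

0.500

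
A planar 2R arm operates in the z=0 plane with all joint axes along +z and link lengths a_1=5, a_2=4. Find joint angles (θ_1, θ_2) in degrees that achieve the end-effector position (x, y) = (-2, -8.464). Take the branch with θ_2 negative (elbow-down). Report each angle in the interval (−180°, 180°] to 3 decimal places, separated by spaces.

-89.998 -30.005

cos θ_2 = (75.6393−5²−4²)/(2·5·4) = 0.8660; θ_2 = -30.0049° (elbow-down)
β = atan2(-8.4640,-2.0000) = -103.2948°; ψ = atan2(-2.0003,8.4639) = -13.2969°
θ_1 = β − ψ = -89.9980°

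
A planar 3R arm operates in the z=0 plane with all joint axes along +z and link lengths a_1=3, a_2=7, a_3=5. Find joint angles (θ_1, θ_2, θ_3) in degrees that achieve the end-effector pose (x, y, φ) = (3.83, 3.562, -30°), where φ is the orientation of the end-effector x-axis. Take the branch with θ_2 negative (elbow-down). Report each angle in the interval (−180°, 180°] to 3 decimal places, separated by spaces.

-170.565 -120.003 -99.431

wrist centre = target − a_3·(cos φ, sin φ) = (-0.5001, 6.0620)
cos θ_2 = (36.9980−3²−7²)/(2·3·7) = -0.5000; θ_2 = -120.0032° (elbow-down)
β = atan2(6.0620,-0.5001) = 94.7163°; ψ = atan2(-6.0620,-0.5003) = -94.7183°
θ_1 = β − ψ = 189.4347°
θ_3 = φ − θ_1 − θ_2 = -99.4315° (wrapped to (-180°,180°])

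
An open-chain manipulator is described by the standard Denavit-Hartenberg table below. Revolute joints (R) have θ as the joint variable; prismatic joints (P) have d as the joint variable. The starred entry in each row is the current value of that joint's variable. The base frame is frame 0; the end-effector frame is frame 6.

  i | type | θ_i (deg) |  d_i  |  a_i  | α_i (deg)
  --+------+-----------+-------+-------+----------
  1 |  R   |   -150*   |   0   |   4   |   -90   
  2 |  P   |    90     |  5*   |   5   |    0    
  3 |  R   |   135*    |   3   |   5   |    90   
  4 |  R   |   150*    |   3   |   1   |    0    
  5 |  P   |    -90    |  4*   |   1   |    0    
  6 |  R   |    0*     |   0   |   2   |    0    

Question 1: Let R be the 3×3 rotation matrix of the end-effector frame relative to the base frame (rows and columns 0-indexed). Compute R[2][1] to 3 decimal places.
End-effector y-axis (col 1 of R) = (-0.2803,-0.7392,-0.6124)
R[2][1] = -0.6124

-0.612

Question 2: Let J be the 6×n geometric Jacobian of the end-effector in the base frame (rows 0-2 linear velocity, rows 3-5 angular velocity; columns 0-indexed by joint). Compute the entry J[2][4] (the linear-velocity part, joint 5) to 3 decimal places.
-0.707

prismatic axis z_4 = (0.6124,0.3536,-0.7071)
J_v[:, 4] = z_4; J_ω[:, 4] = (0,0,0)
entry J[2][4] = -0.7071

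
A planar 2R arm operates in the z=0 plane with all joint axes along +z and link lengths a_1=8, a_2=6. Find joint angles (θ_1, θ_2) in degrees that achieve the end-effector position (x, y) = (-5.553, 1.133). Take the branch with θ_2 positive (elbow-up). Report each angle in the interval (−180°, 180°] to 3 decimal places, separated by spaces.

cos θ_2 = (32.1195−8²−6²)/(2·8·6) = -0.7071; θ_2 = 134.9985° (elbow-up)
β = atan2(1.1330,-5.5530) = 168.4680°; ψ = atan2(4.2427,3.7575) = 48.4712°
θ_1 = β − ψ = 119.9968°

119.997 134.999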